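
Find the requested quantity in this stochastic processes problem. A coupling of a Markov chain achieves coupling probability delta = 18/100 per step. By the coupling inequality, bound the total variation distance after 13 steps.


TV distance bound <= (1-delta)^n
= (1 - 0.1800)^13
= 0.8200^13
= 0.0758

0.0758


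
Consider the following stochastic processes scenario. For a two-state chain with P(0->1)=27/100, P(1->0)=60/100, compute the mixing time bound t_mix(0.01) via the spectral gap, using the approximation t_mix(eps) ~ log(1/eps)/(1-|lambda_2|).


lambda_2 = |1 - p01 - p10| = |1 - 0.2700 - 0.6000| = 0.1300
t_mix ~ log(1/eps)/(1 - |lambda_2|)
= log(100)/(1 - 0.1300) = 4.6052/0.8700
= 5.2933

5.2933


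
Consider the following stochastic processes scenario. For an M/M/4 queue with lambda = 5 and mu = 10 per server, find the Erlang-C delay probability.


a = lambda/mu = 0.5000
rho = a/c = 0.1250
Erlang-C formula applied:
C(c,a) = 0.0018

0.0018


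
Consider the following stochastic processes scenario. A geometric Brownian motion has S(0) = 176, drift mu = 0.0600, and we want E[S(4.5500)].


E[S(t)] = S(0) * exp(mu * t)
= 176 * exp(0.0600 * 4.5500)
= 176 * 1.3139
= 231.2464

231.2464


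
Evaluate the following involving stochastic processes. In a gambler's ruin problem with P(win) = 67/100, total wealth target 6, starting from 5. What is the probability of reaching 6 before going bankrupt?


Gambler's ruin formula:
r = q/p = 0.3300/0.6700 = 0.4925
P(win) = (1 - r^i)/(1 - r^N)
= (1 - 0.4925^5)/(1 - 0.4925^6)
= 0.9851

0.9851


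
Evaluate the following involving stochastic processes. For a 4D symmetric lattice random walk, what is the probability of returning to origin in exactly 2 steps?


P(return in 2 steps) = P(reverse first step) = 1/(2d)
= 1/8
= 0.1250

0.1250


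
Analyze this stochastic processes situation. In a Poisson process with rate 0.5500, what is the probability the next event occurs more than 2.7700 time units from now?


P(X > t) = exp(-lambda * t)
= exp(-0.5500 * 2.7700)
= exp(-1.5235) = 0.2179

0.2179


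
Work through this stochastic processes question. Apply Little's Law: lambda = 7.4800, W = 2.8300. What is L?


Little's Law: L = lambda * W
= 7.4800 * 2.8300
= 21.1684

21.1684


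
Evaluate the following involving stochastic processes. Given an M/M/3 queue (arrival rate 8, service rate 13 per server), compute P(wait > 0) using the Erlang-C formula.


a = lambda/mu = 0.6154
rho = a/c = 0.2051
Erlang-C formula applied:
C(c,a) = 0.0264

0.0264


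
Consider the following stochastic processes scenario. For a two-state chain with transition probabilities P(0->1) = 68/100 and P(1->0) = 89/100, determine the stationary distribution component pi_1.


Stationary distribution: pi_0 = p10/(p01+p10), pi_1 = p01/(p01+p10)
p01 = 0.6800, p10 = 0.8900
pi_1 = 0.4331

0.4331


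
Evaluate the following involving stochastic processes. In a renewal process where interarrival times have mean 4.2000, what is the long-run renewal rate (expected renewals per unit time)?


Long-run renewal rate = 1/E(X)
= 1/4.2000
= 0.2381

0.2381


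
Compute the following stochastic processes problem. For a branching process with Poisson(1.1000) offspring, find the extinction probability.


Since mu = 1.1000 > 1, extinction prob q < 1.
Solve s = exp(mu*(s-1)) iteratively.
q = 0.8239

0.8239


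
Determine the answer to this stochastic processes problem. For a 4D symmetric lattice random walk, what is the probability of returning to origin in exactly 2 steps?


P(return in 2 steps) = P(reverse first step) = 1/(2d)
= 1/8
= 0.1250

0.1250


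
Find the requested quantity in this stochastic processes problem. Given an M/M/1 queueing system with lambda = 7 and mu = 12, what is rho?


rho = lambda/mu
= 7/12
= 0.5833

0.5833


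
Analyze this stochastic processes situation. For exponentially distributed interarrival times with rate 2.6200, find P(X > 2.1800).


P(X > t) = exp(-lambda * t)
= exp(-2.6200 * 2.1800)
= exp(-5.7116) = 0.0033

0.0033


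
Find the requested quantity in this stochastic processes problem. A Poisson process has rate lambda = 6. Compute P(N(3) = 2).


P(N(t)=k) = (lambda*t)^k * exp(-lambda*t) / k!
lambda*t = 18
= 18^2 * exp(-18) / 2!
= 324 * 1.5230e-08 / 2
= 2.4673e-06

2.4673e-06


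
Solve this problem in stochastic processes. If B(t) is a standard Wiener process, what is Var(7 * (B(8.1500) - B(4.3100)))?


Var(alpha*(B(t)-B(s))) = alpha^2 * (t-s)
= 7^2 * (8.1500 - 4.3100)
= 49 * 3.8400
= 188.1600

188.1600


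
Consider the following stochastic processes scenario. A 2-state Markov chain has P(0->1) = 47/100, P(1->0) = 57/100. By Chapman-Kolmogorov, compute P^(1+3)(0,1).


P^4 = P^1 * P^3
Computing via matrix multiplication of the transition matrix.
Entry (0,1) of P^4 = 0.4519

0.4519


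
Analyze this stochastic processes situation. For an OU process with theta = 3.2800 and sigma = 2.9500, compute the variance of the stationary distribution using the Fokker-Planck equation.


Stationary variance = sigma^2 / (2*theta)
= 2.9500^2 / (2*3.2800)
= 8.7025 / 6.5600
= 1.3266

1.3266


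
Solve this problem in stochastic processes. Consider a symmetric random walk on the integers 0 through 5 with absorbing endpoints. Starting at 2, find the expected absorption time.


For symmetric RW on 0,...,N with absorbing barriers, E(i) = i*(N-i)
E(2) = 2 * 3 = 6

6


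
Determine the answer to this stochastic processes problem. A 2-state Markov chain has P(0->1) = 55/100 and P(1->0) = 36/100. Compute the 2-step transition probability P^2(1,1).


Computing P^2 by matrix multiplication.
P = [[0.4500, 0.5500], [0.3600, 0.6400]]
After raising P to the power 2:
P^2(1,1) = 0.6076

0.6076


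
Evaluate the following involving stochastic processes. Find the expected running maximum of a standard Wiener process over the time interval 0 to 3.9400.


E(max B(s)) = sqrt(2t/pi)
= sqrt(2*3.9400/pi)
= sqrt(2.5083)
= 1.5838

1.5838


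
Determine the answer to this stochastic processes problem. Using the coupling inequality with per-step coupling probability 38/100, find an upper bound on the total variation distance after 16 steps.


TV distance bound <= (1-delta)^n
= (1 - 0.3800)^16
= 0.6200^16
= 4.7672e-04

4.7672e-04


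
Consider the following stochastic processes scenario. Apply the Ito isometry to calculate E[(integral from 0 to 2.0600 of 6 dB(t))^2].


By Ito isometry: E[(int f dB)^2] = int f^2 dt
= 6^2 * 2.0600
= 36 * 2.0600 = 74.1600

74.1600


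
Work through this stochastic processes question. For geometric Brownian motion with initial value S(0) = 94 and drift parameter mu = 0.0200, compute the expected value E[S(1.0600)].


E[S(t)] = S(0) * exp(mu * t)
= 94 * exp(0.0200 * 1.0600)
= 94 * 1.0214
= 96.0141

96.0141


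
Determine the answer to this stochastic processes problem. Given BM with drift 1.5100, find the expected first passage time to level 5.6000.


Expected first passage time = a/mu
= 5.6000/1.5100
= 3.7086

3.7086


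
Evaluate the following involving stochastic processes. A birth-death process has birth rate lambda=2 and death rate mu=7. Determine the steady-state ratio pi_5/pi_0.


For birth-death process, pi_n/pi_0 = (lambda/mu)^n
= (2/7)^5
= 0.0019

0.0019


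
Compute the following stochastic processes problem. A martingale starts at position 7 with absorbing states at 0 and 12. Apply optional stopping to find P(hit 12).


By optional stopping theorem: E(M at tau) = M(0) = 7
P(hit 12)*12 + P(hit 0)*0 = 7
P(hit 12) = (7 - 0)/(12 - 0) = 7/12 = 0.5833

0.5833


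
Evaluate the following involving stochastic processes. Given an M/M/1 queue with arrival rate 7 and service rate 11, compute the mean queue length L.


rho = 7/11 = 0.6364
L = rho/(1-rho)
= 0.6364/0.3636
= 1.7500

1.7500


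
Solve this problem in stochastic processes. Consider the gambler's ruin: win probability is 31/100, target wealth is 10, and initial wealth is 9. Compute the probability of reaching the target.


Gambler's ruin formula:
r = q/p = 0.6900/0.3100 = 2.2258
P(win) = (1 - r^i)/(1 - r^N)
= (1 - 2.2258^9)/(1 - 2.2258^10)
= 0.4491

0.4491


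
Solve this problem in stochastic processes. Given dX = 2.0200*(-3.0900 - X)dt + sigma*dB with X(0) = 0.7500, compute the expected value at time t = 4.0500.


E[X(t)] = mu + (X(0) - mu)*exp(-theta*t)
= -3.0900 + (0.7500 - -3.0900)*exp(-2.0200*4.0500)
= -3.0900 + 3.8400 * 2.7992e-04
= -3.0889

-3.0889


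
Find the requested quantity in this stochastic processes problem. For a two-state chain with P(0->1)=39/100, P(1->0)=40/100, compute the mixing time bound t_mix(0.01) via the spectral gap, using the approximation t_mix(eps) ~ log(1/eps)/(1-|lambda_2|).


lambda_2 = |1 - p01 - p10| = |1 - 0.3900 - 0.4000| = 0.2100
t_mix ~ log(1/eps)/(1 - |lambda_2|)
= log(100)/(1 - 0.2100) = 4.6052/0.7900
= 5.8293

5.8293


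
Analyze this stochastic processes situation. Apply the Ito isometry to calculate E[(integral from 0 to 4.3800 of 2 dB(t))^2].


By Ito isometry: E[(int f dB)^2] = int f^2 dt
= 2^2 * 4.3800
= 4 * 4.3800 = 17.5200

17.5200


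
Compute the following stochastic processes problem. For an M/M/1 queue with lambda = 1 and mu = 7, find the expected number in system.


rho = 1/7 = 0.1429
L = rho/(1-rho)
= 0.1429/0.8571
= 0.1667

0.1667


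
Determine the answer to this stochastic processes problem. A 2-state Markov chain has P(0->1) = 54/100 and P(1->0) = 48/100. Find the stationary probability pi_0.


Stationary distribution: pi_0 = p10/(p01+p10), pi_1 = p01/(p01+p10)
p01 = 0.5400, p10 = 0.4800
pi_0 = 0.4706

0.4706


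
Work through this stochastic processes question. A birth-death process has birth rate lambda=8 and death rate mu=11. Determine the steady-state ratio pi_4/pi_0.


For birth-death process, pi_n/pi_0 = (lambda/mu)^n
= (8/11)^4
= 0.2798

0.2798


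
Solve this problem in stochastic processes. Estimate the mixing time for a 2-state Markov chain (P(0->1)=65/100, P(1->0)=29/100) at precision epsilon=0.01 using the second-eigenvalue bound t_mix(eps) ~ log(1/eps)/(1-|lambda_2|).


lambda_2 = |1 - p01 - p10| = |1 - 0.6500 - 0.2900| = 0.0600
t_mix ~ log(1/eps)/(1 - |lambda_2|)
= log(100)/(1 - 0.0600) = 4.6052/0.9400
= 4.8991

4.8991


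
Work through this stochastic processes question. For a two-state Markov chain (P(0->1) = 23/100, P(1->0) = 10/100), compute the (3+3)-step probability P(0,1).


P^6 = P^3 * P^3
Computing via matrix multiplication of the transition matrix.
Entry (0,1) of P^6 = 0.6339

0.6339


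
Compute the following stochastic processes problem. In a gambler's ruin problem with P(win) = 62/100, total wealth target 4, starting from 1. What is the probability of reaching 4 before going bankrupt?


Gambler's ruin formula:
r = q/p = 0.3800/0.6200 = 0.6129
P(win) = (1 - r^i)/(1 - r^N)
= (1 - 0.6129^1)/(1 - 0.6129^4)
= 0.4507

0.4507


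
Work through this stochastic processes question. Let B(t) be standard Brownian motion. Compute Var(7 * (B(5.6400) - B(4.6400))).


Var(alpha*(B(t)-B(s))) = alpha^2 * (t-s)
= 7^2 * (5.6400 - 4.6400)
= 49 * 1.0000
= 49.0000

49.0000


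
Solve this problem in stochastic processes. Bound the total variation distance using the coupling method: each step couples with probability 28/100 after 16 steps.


TV distance bound <= (1-delta)^n
= (1 - 0.2800)^16
= 0.7200^16
= 0.0052

0.0052


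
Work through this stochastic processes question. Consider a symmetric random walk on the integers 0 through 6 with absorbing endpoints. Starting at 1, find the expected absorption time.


For symmetric RW on 0,...,N with absorbing barriers, E(i) = i*(N-i)
E(1) = 1 * 5 = 5

5


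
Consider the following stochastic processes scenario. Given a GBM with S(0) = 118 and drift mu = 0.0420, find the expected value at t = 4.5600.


E[S(t)] = S(0) * exp(mu * t)
= 118 * exp(0.0420 * 4.5600)
= 118 * 1.2111
= 142.9085

142.9085


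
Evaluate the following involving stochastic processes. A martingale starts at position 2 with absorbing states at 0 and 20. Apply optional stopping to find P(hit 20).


By optional stopping theorem: E(M at tau) = M(0) = 2
P(hit 20)*20 + P(hit 0)*0 = 2
P(hit 20) = (2 - 0)/(20 - 0) = 1/10 = 0.1000

0.1000


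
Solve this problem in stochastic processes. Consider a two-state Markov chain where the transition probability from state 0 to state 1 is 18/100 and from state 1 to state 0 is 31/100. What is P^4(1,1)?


Computing P^4 by matrix multiplication.
P = [[0.8200, 0.1800], [0.3100, 0.6900]]
After raising P to the power 4:
P^4(1,1) = 0.4101

0.4101


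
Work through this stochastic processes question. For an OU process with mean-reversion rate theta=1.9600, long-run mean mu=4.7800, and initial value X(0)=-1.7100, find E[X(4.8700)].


E[X(t)] = mu + (X(0) - mu)*exp(-theta*t)
= 4.7800 + (-1.7100 - 4.7800)*exp(-1.9600*4.8700)
= 4.7800 + -6.4900 * 7.1544e-05
= 4.7795

4.7795


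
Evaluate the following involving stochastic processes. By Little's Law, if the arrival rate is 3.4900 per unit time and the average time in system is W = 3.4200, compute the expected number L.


Little's Law: L = lambda * W
= 3.4900 * 3.4200
= 11.9358

11.9358


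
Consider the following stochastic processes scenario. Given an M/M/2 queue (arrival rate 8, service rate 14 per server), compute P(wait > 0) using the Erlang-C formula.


a = lambda/mu = 0.5714
rho = a/c = 0.2857
Erlang-C formula applied:
C(c,a) = 0.1270

0.1270


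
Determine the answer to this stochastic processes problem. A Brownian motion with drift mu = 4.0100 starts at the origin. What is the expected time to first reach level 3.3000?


Expected first passage time = a/mu
= 3.3000/4.0100
= 0.8229

0.8229


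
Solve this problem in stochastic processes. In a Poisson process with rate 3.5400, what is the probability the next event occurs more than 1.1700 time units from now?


P(X > t) = exp(-lambda * t)
= exp(-3.5400 * 1.1700)
= exp(-4.1418) = 0.0159

0.0159


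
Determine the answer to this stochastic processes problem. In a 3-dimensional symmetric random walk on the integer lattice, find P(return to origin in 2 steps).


P(return in 2 steps) = P(reverse first step) = 1/(2d)
= 1/6
= 0.1667

0.1667


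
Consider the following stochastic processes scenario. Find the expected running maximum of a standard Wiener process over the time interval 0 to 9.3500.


E(max B(s)) = sqrt(2t/pi)
= sqrt(2*9.3500/pi)
= sqrt(5.9524)
= 2.4398

2.4398


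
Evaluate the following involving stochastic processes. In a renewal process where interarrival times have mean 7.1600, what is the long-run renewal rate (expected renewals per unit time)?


Long-run renewal rate = 1/E(X)
= 1/7.1600
= 0.1397

0.1397


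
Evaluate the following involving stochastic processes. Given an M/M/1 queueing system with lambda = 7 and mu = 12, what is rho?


rho = lambda/mu
= 7/12
= 0.5833

0.5833


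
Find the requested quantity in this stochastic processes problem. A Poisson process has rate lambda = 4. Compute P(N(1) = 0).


P(N(t)=k) = (lambda*t)^k * exp(-lambda*t) / k!
lambda*t = 4
= 4^0 * exp(-4) / 0!
= 1 * 0.0183 / 1
= 0.0183

0.0183


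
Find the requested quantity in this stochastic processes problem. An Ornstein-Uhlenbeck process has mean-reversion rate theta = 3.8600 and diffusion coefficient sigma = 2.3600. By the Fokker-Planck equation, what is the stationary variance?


Stationary variance = sigma^2 / (2*theta)
= 2.3600^2 / (2*3.8600)
= 5.5696 / 7.7200
= 0.7215

0.7215


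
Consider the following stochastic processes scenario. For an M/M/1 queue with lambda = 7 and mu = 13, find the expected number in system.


rho = 7/13 = 0.5385
L = rho/(1-rho)
= 0.5385/0.4615
= 1.1667

1.1667


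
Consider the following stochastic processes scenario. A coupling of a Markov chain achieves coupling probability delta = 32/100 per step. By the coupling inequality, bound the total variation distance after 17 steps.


TV distance bound <= (1-delta)^n
= (1 - 0.3200)^17
= 0.6800^17
= 0.0014

0.0014


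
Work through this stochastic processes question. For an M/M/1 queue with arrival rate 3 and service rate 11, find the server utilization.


rho = lambda/mu
= 3/11
= 0.2727

0.2727


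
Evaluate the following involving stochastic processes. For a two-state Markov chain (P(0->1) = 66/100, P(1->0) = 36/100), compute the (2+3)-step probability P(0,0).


P^5 = P^2 * P^3
Computing via matrix multiplication of the transition matrix.
Entry (0,0) of P^5 = 0.3529

0.3529


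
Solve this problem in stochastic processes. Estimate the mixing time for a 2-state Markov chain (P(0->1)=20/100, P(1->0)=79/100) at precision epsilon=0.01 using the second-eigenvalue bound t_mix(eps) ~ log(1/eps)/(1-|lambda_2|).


lambda_2 = |1 - p01 - p10| = |1 - 0.2000 - 0.7900| = 0.0100
t_mix ~ log(1/eps)/(1 - |lambda_2|)
= log(100)/(1 - 0.0100) = 4.6052/0.9900
= 4.6517

4.6517


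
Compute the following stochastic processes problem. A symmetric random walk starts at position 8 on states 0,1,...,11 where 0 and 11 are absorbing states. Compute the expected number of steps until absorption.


For symmetric RW on 0,...,N with absorbing barriers, E(i) = i*(N-i)
E(8) = 8 * 3 = 24

24


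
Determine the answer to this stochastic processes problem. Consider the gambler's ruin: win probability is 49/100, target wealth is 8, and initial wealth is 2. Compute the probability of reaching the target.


Gambler's ruin formula:
r = q/p = 0.5100/0.4900 = 1.0408
P(win) = (1 - r^i)/(1 - r^N)
= (1 - 1.0408^2)/(1 - 1.0408^8)
= 0.2208

0.2208


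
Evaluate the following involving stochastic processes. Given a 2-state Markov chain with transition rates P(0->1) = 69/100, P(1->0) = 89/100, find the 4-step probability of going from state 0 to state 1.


Computing P^4 by matrix multiplication.
P = [[0.3100, 0.6900], [0.8900, 0.1100]]
After raising P to the power 4:
P^4(0,1) = 0.3873

0.3873


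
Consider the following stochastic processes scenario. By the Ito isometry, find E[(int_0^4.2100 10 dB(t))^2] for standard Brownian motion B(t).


By Ito isometry: E[(int f dB)^2] = int f^2 dt
= 10^2 * 4.2100
= 100 * 4.2100 = 421.0000

421.0000


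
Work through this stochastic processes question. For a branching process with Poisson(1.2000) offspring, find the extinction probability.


Since mu = 1.2000 > 1, extinction prob q < 1.
Solve s = exp(mu*(s-1)) iteratively.
q = 0.6863

0.6863


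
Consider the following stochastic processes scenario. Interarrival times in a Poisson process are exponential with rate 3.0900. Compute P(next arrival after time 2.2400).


P(X > t) = exp(-lambda * t)
= exp(-3.0900 * 2.2400)
= exp(-6.9216) = 9.8625e-04

9.8625e-04


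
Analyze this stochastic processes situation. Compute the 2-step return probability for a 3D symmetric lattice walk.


P(return in 2 steps) = P(reverse first step) = 1/(2d)
= 1/6
= 0.1667

0.1667


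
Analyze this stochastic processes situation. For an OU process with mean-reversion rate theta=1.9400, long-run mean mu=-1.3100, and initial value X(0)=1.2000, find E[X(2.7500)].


E[X(t)] = mu + (X(0) - mu)*exp(-theta*t)
= -1.3100 + (1.2000 - -1.3100)*exp(-1.9400*2.7500)
= -1.3100 + 2.5100 * 0.0048
= -1.2979

-1.2979


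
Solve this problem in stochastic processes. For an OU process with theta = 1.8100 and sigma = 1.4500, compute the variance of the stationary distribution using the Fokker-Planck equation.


Stationary variance = sigma^2 / (2*theta)
= 1.4500^2 / (2*1.8100)
= 2.1025 / 3.6200
= 0.5808

0.5808


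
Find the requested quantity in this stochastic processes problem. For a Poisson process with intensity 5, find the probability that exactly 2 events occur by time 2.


P(N(t)=k) = (lambda*t)^k * exp(-lambda*t) / k!
lambda*t = 10
= 10^2 * exp(-10) / 2!
= 100 * 4.5400e-05 / 2
= 0.0023

0.0023


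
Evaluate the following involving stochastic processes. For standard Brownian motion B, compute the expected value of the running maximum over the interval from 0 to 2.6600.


E(max B(s)) = sqrt(2t/pi)
= sqrt(2*2.6600/pi)
= sqrt(1.6934)
= 1.3013

1.3013


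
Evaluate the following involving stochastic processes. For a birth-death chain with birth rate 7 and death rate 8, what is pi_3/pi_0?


For birth-death process, pi_n/pi_0 = (lambda/mu)^n
= (7/8)^3
= 0.6699

0.6699


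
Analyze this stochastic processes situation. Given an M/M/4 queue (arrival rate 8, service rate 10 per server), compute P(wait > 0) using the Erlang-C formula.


a = lambda/mu = 0.8000
rho = a/c = 0.2000
Erlang-C formula applied:
C(c,a) = 0.0096

0.0096


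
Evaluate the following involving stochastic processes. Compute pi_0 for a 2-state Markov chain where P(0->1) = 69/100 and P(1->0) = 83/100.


Stationary distribution: pi_0 = p10/(p01+p10), pi_1 = p01/(p01+p10)
p01 = 0.6900, p10 = 0.8300
pi_0 = 0.5461

0.5461


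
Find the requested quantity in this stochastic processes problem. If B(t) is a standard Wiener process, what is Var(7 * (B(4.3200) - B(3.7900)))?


Var(alpha*(B(t)-B(s))) = alpha^2 * (t-s)
= 7^2 * (4.3200 - 3.7900)
= 49 * 0.5300
= 25.9700

25.9700


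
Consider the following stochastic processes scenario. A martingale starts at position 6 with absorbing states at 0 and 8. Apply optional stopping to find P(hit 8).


By optional stopping theorem: E(M at tau) = M(0) = 6
P(hit 8)*8 + P(hit 0)*0 = 6
P(hit 8) = (6 - 0)/(8 - 0) = 3/4 = 0.7500

0.7500


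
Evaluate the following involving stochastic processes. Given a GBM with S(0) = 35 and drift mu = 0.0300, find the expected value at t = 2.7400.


E[S(t)] = S(0) * exp(mu * t)
= 35 * exp(0.0300 * 2.7400)
= 35 * 1.0857
= 37.9986

37.9986


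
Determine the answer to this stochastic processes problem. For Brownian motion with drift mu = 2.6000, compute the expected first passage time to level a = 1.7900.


Expected first passage time = a/mu
= 1.7900/2.6000
= 0.6885

0.6885


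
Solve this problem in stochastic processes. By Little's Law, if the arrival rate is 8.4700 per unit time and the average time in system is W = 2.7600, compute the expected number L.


Little's Law: L = lambda * W
= 8.4700 * 2.7600
= 23.3772

23.3772


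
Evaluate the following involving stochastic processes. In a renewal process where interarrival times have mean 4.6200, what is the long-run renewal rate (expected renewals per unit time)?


Long-run renewal rate = 1/E(X)
= 1/4.6200
= 0.2165

0.2165


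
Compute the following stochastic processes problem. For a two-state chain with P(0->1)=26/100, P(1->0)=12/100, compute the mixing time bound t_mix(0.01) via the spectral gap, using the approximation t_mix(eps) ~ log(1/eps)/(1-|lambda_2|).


lambda_2 = |1 - p01 - p10| = |1 - 0.2600 - 0.1200| = 0.6200
t_mix ~ log(1/eps)/(1 - |lambda_2|)
= log(100)/(1 - 0.6200) = 4.6052/0.3800
= 12.1189

12.1189


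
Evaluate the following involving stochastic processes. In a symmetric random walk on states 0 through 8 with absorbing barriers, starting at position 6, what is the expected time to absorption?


For symmetric RW on 0,...,N with absorbing barriers, E(i) = i*(N-i)
E(6) = 6 * 2 = 12

12


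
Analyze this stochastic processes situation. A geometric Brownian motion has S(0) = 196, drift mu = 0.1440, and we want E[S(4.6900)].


E[S(t)] = S(0) * exp(mu * t)
= 196 * exp(0.1440 * 4.6900)
= 196 * 1.9647
= 385.0891

385.0891


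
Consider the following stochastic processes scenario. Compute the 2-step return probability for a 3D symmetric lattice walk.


P(return in 2 steps) = P(reverse first step) = 1/(2d)
= 1/6
= 0.1667

0.1667


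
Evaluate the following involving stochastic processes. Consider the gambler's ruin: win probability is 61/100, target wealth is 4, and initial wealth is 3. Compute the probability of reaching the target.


Gambler's ruin formula:
r = q/p = 0.3900/0.6100 = 0.6393
P(win) = (1 - r^i)/(1 - r^N)
= (1 - 0.6393^3)/(1 - 0.6393^4)
= 0.8868

0.8868


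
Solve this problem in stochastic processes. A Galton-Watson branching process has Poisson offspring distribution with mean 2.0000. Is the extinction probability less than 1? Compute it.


Since mu = 2.0000 > 1, extinction prob q < 1.
Solve s = exp(mu*(s-1)) iteratively.
q = 0.2032

0.2032


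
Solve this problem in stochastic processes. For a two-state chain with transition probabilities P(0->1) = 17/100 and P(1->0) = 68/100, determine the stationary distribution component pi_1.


Stationary distribution: pi_0 = p10/(p01+p10), pi_1 = p01/(p01+p10)
p01 = 0.1700, p10 = 0.6800
pi_1 = 0.2000

0.2000


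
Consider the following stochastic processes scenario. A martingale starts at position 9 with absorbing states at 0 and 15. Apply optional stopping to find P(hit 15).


By optional stopping theorem: E(M at tau) = M(0) = 9
P(hit 15)*15 + P(hit 0)*0 = 9
P(hit 15) = (9 - 0)/(15 - 0) = 3/5 = 0.6000

0.6000


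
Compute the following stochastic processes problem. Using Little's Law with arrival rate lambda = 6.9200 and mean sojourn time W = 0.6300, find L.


Little's Law: L = lambda * W
= 6.9200 * 0.6300
= 4.3596

4.3596


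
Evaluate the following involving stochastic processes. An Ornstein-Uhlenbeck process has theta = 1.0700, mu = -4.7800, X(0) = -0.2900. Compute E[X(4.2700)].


E[X(t)] = mu + (X(0) - mu)*exp(-theta*t)
= -4.7800 + (-0.2900 - -4.7800)*exp(-1.0700*4.2700)
= -4.7800 + 4.4900 * 0.0104
= -4.7334

-4.7334


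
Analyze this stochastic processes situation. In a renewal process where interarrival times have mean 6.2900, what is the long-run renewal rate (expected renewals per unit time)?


Long-run renewal rate = 1/E(X)
= 1/6.2900
= 0.1590

0.1590


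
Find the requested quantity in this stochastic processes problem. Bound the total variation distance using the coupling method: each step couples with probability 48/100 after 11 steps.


TV distance bound <= (1-delta)^n
= (1 - 0.4800)^11
= 0.5200^11
= 7.5169e-04

7.5169e-04


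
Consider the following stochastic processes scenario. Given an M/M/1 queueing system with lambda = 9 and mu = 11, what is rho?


rho = lambda/mu
= 9/11
= 0.8182

0.8182


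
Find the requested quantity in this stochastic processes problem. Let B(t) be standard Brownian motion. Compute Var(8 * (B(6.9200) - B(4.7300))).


Var(alpha*(B(t)-B(s))) = alpha^2 * (t-s)
= 8^2 * (6.9200 - 4.7300)
= 64 * 2.1900
= 140.1600

140.1600


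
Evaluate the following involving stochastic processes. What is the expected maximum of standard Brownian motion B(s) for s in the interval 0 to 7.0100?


E(max B(s)) = sqrt(2t/pi)
= sqrt(2*7.0100/pi)
= sqrt(4.4627)
= 2.1125

2.1125


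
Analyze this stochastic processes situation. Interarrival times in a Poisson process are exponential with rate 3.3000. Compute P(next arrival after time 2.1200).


P(X > t) = exp(-lambda * t)
= exp(-3.3000 * 2.1200)
= exp(-6.9960) = 9.1554e-04

9.1554e-04


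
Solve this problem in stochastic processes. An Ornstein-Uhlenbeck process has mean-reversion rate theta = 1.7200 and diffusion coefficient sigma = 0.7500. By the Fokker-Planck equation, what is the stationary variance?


Stationary variance = sigma^2 / (2*theta)
= 0.7500^2 / (2*1.7200)
= 0.5625 / 3.4400
= 0.1635

0.1635


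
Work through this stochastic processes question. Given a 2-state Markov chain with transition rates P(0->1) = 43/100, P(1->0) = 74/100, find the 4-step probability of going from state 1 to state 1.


Computing P^4 by matrix multiplication.
P = [[0.5700, 0.4300], [0.7400, 0.2600]]
After raising P to the power 4:
P^4(1,1) = 0.3680

0.3680


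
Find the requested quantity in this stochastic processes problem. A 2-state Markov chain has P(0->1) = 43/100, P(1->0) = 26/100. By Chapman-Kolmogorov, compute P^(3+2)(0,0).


P^5 = P^3 * P^2
Computing via matrix multiplication of the transition matrix.
Entry (0,0) of P^5 = 0.3786

0.3786


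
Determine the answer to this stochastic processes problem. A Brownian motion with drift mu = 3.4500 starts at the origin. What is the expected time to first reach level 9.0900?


Expected first passage time = a/mu
= 9.0900/3.4500
= 2.6348

2.6348


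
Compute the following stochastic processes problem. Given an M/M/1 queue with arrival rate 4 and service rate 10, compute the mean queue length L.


rho = 4/10 = 0.4000
L = rho/(1-rho)
= 0.4000/0.6000
= 0.6667

0.6667


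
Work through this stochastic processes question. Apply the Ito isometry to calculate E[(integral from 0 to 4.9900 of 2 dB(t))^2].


By Ito isometry: E[(int f dB)^2] = int f^2 dt
= 2^2 * 4.9900
= 4 * 4.9900 = 19.9600

19.9600


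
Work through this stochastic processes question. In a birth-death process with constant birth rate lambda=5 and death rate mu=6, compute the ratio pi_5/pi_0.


For birth-death process, pi_n/pi_0 = (lambda/mu)^n
= (5/6)^5
= 0.4019

0.4019


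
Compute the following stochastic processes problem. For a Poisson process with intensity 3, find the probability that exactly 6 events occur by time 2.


P(N(t)=k) = (lambda*t)^k * exp(-lambda*t) / k!
lambda*t = 6
= 6^6 * exp(-6) / 6!
= 46656 * 0.0025 / 720
= 0.1606

0.1606


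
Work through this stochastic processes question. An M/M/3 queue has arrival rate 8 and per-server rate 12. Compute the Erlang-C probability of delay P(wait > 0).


a = lambda/mu = 0.6667
rho = a/c = 0.2222
Erlang-C formula applied:
C(c,a) = 0.0325

0.0325


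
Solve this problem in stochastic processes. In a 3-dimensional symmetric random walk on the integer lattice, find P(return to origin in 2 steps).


P(return in 2 steps) = P(reverse first step) = 1/(2d)
= 1/6
= 0.1667

0.1667


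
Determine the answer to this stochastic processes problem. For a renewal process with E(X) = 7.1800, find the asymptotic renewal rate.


Long-run renewal rate = 1/E(X)
= 1/7.1800
= 0.1393

0.1393


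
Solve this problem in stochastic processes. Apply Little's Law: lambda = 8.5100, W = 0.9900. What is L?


Little's Law: L = lambda * W
= 8.5100 * 0.9900
= 8.4249

8.4249


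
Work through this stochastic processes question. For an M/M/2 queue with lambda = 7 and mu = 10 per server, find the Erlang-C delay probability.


a = lambda/mu = 0.7000
rho = a/c = 0.3500
Erlang-C formula applied:
C(c,a) = 0.1815

0.1815


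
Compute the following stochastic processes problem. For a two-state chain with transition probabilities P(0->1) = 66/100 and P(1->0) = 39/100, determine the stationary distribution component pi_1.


Stationary distribution: pi_0 = p10/(p01+p10), pi_1 = p01/(p01+p10)
p01 = 0.6600, p10 = 0.3900
pi_1 = 0.6286

0.6286


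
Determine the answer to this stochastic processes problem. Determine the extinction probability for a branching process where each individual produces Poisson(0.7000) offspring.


Since mu = 0.7000 <= 1, extinction probability = 1.

1.0000


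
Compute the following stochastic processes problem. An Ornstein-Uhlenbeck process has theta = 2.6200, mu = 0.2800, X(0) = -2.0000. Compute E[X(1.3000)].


E[X(t)] = mu + (X(0) - mu)*exp(-theta*t)
= 0.2800 + (-2.0000 - 0.2800)*exp(-2.6200*1.3000)
= 0.2800 + -2.2800 * 0.0332
= 0.2044

0.2044


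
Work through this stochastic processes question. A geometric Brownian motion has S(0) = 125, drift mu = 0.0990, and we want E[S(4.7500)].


E[S(t)] = S(0) * exp(mu * t)
= 125 * exp(0.0990 * 4.7500)
= 125 * 1.6004
= 200.0493

200.0493


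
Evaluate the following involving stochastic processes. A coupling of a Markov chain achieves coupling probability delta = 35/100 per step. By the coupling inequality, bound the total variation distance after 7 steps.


TV distance bound <= (1-delta)^n
= (1 - 0.3500)^7
= 0.6500^7
= 0.0490

0.0490


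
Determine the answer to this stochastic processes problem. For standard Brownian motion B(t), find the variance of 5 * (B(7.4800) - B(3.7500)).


Var(alpha*(B(t)-B(s))) = alpha^2 * (t-s)
= 5^2 * (7.4800 - 3.7500)
= 25 * 3.7300
= 93.2500

93.2500


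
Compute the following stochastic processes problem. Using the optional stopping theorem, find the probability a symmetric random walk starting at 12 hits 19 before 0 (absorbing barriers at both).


By optional stopping theorem: E(M at tau) = M(0) = 12
P(hit 19)*19 + P(hit 0)*0 = 12
P(hit 19) = (12 - 0)/(19 - 0) = 12/19 = 0.6316

0.6316


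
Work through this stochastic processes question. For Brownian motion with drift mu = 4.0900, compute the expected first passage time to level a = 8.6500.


Expected first passage time = a/mu
= 8.6500/4.0900
= 2.1149

2.1149


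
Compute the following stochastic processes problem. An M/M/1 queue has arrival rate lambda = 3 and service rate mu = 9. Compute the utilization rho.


rho = lambda/mu
= 3/9
= 0.3333

0.3333


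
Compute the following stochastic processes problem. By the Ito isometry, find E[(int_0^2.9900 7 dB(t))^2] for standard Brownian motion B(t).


By Ito isometry: E[(int f dB)^2] = int f^2 dt
= 7^2 * 2.9900
= 49 * 2.9900 = 146.5100

146.5100


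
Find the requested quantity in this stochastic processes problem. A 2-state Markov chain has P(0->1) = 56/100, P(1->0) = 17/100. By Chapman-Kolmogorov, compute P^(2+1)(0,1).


P^3 = P^2 * P^1
Computing via matrix multiplication of the transition matrix.
Entry (0,1) of P^3 = 0.7520

0.7520


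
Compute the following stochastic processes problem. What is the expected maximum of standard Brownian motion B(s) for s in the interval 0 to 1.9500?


E(max B(s)) = sqrt(2t/pi)
= sqrt(2*1.9500/pi)
= sqrt(1.2414)
= 1.1142

1.1142


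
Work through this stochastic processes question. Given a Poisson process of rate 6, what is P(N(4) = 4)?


P(N(t)=k) = (lambda*t)^k * exp(-lambda*t) / k!
lambda*t = 24
= 24^4 * exp(-24) / 4!
= 331776 * 3.7751e-11 / 24
= 5.2187e-07

5.2187e-07


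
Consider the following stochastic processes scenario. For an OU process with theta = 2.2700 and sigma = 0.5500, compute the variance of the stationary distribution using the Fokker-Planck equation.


Stationary variance = sigma^2 / (2*theta)
= 0.5500^2 / (2*2.2700)
= 0.3025 / 4.5400
= 0.0666

0.0666


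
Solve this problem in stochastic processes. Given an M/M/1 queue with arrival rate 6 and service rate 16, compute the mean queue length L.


rho = 6/16 = 0.3750
L = rho/(1-rho)
= 0.3750/0.6250
= 0.6000

0.6000


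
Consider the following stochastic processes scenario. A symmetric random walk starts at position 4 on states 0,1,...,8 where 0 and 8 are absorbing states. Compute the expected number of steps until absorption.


For symmetric RW on 0,...,N with absorbing barriers, E(i) = i*(N-i)
E(4) = 4 * 4 = 16

16


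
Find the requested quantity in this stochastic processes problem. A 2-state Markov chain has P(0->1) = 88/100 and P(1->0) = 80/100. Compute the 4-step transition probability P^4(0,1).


Computing P^4 by matrix multiplication.
P = [[0.1200, 0.8800], [0.8000, 0.2000]]
After raising P to the power 4:
P^4(0,1) = 0.4118

0.4118


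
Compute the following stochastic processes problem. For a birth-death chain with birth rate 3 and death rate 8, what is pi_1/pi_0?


For birth-death process, pi_n/pi_0 = (lambda/mu)^n
= (3/8)^1
= 0.3750

0.3750


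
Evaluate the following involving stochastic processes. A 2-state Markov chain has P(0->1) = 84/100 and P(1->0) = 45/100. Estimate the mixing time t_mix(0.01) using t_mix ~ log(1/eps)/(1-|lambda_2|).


lambda_2 = |1 - p01 - p10| = |1 - 0.8400 - 0.4500| = 0.2900
t_mix ~ log(1/eps)/(1 - |lambda_2|)
= log(100)/(1 - 0.2900) = 4.6052/0.7100
= 6.4862

6.4862


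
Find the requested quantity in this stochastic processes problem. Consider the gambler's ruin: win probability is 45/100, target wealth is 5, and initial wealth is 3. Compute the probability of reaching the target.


Gambler's ruin formula:
r = q/p = 0.5500/0.4500 = 1.2222
P(win) = (1 - r^i)/(1 - r^N)
= (1 - 1.2222^3)/(1 - 1.2222^5)
= 0.4780

0.4780


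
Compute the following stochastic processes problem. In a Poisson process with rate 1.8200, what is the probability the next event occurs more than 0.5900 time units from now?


P(X > t) = exp(-lambda * t)
= exp(-1.8200 * 0.5900)
= exp(-1.0738) = 0.3417

0.3417


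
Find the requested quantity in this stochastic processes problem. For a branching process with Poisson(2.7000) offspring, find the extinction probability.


Since mu = 2.7000 > 1, extinction prob q < 1.
Solve s = exp(mu*(s-1)) iteratively.
q = 0.0844

0.0844


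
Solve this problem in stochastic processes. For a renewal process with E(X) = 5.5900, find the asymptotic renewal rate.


Long-run renewal rate = 1/E(X)
= 1/5.5900
= 0.1789

0.1789


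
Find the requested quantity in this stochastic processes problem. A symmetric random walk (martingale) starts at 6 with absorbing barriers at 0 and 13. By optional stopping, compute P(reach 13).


By optional stopping theorem: E(M at tau) = M(0) = 6
P(hit 13)*13 + P(hit 0)*0 = 6
P(hit 13) = (6 - 0)/(13 - 0) = 6/13 = 0.4615

0.4615


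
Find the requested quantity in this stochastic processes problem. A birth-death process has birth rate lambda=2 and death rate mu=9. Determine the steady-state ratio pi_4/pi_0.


For birth-death process, pi_n/pi_0 = (lambda/mu)^n
= (2/9)^4
= 0.0024

0.0024


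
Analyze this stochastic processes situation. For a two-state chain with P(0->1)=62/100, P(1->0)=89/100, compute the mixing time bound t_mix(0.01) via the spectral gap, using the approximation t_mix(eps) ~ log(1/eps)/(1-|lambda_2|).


lambda_2 = |1 - p01 - p10| = |1 - 0.6200 - 0.8900| = 0.5100
t_mix ~ log(1/eps)/(1 - |lambda_2|)
= log(100)/(1 - 0.5100) = 4.6052/0.4900
= 9.3983

9.3983


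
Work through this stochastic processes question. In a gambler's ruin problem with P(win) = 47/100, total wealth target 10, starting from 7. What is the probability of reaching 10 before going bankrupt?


Gambler's ruin formula:
r = q/p = 0.5300/0.4700 = 1.1277
P(win) = (1 - r^i)/(1 - r^N)
= (1 - 1.1277^7)/(1 - 1.1277^10)
= 0.5672

0.5672


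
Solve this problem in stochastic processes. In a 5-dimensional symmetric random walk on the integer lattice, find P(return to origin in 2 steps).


P(return in 2 steps) = P(reverse first step) = 1/(2d)
= 1/10
= 0.1000

0.1000


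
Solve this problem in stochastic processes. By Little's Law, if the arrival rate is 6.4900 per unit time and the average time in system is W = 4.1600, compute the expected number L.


Little's Law: L = lambda * W
= 6.4900 * 4.1600
= 26.9984

26.9984


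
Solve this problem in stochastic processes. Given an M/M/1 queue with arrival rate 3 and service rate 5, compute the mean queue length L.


rho = 3/5 = 0.6000
L = rho/(1-rho)
= 0.6000/0.4000
= 1.5000

1.5000


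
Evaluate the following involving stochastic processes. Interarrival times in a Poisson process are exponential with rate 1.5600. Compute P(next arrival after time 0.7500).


P(X > t) = exp(-lambda * t)
= exp(-1.5600 * 0.7500)
= exp(-1.1700) = 0.3104

0.3104


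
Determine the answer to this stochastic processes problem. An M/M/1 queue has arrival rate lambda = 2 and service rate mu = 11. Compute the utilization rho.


rho = lambda/mu
= 2/11
= 0.1818

0.1818


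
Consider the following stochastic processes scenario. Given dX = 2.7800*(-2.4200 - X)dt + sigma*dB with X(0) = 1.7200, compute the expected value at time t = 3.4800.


E[X(t)] = mu + (X(0) - mu)*exp(-theta*t)
= -2.4200 + (1.7200 - -2.4200)*exp(-2.7800*3.4800)
= -2.4200 + 4.1400 * 6.2873e-05
= -2.4197

-2.4197


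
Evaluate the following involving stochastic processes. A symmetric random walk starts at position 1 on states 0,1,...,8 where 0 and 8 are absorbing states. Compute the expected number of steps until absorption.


For symmetric RW on 0,...,N with absorbing barriers, E(i) = i*(N-i)
E(1) = 1 * 7 = 7

7
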